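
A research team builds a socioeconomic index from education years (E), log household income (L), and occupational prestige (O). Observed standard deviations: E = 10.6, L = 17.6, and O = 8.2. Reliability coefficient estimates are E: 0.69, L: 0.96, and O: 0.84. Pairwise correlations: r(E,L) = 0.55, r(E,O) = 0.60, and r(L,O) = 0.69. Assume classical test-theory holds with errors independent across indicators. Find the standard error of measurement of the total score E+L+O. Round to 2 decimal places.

Var(total) = 489.36 + 508.682 = 998.042.
True-score variance = 431.38 + 508.682 = 940.061, so reliability = 0.9419.
Error variance = 998.042 − 940.061 = 57.9804; SEM = √57.9804 = 7.61.

7.61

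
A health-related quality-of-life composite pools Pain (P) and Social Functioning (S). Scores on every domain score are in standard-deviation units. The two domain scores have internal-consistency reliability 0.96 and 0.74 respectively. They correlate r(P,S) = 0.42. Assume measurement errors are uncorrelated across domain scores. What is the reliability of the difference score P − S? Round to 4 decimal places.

Var(P−S) = 1 + 1 − 2·0.42 = 2 − 0.84 = 1.16.
With uncorrelated errors the cross-covariances are all true-score covariance, so they carry over unchanged; only the diagonal terms shrink to ρᵢσᵢ².
True-score variance = [0.96 + 0.74] − 0.84 = 1.7 − 0.84 = 0.86.
Reliability = 0.86 / 1.16 = 0.7414.

0.7414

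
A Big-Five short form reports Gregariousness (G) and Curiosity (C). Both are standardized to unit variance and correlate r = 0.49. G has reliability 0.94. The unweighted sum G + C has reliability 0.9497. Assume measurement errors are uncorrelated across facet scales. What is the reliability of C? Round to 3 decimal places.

Var(G+C) = 2 + 2·0.49 = 2.980.
True-score variance = ρ_G + ρ_C + 2·0.49, so 0.9497 = (0.94 + ρ_C + 0.98) / 2.980.
ρ_C = 0.9497·2.980 − 0.94 − 0.98 = 0.910.

0.910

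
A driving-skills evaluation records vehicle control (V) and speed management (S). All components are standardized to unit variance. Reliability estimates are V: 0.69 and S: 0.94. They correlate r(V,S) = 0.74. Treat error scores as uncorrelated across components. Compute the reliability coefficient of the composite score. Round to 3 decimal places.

Var(V+S) = 2 + 2·[0.74] = 2 + 1.48 = 3.48.
With uncorrelated errors the cross-covariances are all true-score covariance, so they carry over unchanged; only the diagonal terms shrink to ρᵢσᵢ².
True-score variance = [0.69 + 0.94] + 1.48 = 1.63 + 1.48 = 3.11.
Reliability = 3.11 / 3.48 = 0.894.

0.894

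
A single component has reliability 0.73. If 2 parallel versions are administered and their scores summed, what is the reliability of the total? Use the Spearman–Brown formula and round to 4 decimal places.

0.8439

ρ_k = kρ / (1 + (k−1)ρ) = 2·0.73 / (1 + 1·0.73) = 1.460 / 1.730 = 0.8439.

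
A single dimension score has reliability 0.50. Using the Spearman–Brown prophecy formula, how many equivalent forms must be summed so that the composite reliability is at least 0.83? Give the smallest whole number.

k ≥ ρ*(1−ρ₁)/(ρ₁(1−ρ*)) = 0.83·0.50 / (0.50·0.17) = 4.882.
Smallest integer k = 5.

5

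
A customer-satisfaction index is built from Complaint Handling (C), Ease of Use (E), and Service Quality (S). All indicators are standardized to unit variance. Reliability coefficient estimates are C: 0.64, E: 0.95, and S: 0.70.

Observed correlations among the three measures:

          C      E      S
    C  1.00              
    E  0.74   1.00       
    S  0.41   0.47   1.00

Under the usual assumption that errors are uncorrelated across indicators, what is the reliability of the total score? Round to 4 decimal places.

0.8862

Var(C+E+S) = 3 + 2·[0.74 + 0.41 + 0.47] = 3 + 3.24 = 6.24.
Because errors are independent across components, Cov(Tᵢ,Tⱼ) = Cov(Xᵢ,Xⱼ); the off-diagonal part of the true-score variance is the same as above.
True-score variance = [0.64 + 0.95 + 0.70] + 3.24 = 2.29 + 3.24 = 5.53.
Reliability = 5.53 / 6.24 = 0.8862.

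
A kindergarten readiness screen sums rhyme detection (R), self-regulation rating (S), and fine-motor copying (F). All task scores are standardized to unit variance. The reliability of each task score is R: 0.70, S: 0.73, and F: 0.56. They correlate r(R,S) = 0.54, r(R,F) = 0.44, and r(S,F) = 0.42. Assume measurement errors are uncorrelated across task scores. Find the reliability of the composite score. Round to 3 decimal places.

Var(R+S+F) = 3 + 2·[0.54 + 0.44 + 0.42] = 3 + 2.8 = 5.8.
With uncorrelated errors the cross-covariances are all true-score covariance, so they carry over unchanged; only the diagonal terms shrink to ρᵢσᵢ².
True-score variance = [0.70 + 0.73 + 0.56] + 2.8 = 1.99 + 2.8 = 4.79.
Reliability = 4.79 / 5.8 = 0.826.

0.826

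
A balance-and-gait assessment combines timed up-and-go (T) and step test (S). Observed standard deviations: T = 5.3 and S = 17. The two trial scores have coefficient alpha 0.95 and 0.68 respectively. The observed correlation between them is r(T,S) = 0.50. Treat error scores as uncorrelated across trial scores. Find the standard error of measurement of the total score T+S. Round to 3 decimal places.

Var(total) = 317.09 + 90.1 = 407.19.
True-score variance = 223.206 + 90.1 = 313.305, so reliability = 0.7694.
Error variance = 407.19 − 313.305 = 93.8845; SEM = √93.8845 = 9.689.

9.689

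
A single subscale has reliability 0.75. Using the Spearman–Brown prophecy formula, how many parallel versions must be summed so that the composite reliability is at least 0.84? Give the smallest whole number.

k ≥ ρ*(1−ρ₁)/(ρ₁(1−ρ*)) = 0.84·0.25 / (0.75·0.16) = 1.750.
Smallest integer k = 2.

2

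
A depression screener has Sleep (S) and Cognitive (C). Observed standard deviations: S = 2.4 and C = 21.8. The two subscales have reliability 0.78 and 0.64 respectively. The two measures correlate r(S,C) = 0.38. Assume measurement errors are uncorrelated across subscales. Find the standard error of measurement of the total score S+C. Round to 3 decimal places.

13.128

Var(total) = 481 + 39.7632 = 520.763.
True-score variance = 308.646 + 39.7632 = 348.41, so reliability = 0.6690.
Error variance = 520.763 − 348.41 = 172.354; SEM = √172.354 = 13.128.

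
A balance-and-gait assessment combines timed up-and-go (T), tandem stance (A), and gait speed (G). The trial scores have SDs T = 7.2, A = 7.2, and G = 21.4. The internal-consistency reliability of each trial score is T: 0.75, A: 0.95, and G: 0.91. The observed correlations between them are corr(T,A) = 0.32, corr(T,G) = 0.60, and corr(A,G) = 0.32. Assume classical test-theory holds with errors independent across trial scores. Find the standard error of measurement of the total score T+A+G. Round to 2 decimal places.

Var(total) = 561.64 + 316.685 = 878.325.
True-score variance = 504.872 + 316.685 = 821.556, so reliability = 0.9354.
Error variance = 878.325 − 821.556 = 56.7684; SEM = √56.7684 = 7.53.

7.53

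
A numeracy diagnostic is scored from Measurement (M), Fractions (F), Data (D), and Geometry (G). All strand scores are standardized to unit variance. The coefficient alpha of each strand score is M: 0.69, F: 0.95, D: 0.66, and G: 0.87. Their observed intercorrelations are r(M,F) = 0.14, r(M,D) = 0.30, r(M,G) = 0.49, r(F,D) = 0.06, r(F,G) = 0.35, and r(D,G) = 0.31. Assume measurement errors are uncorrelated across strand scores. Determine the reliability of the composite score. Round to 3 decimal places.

Var(M+F+D+G) = 4 + 2·[0.14 + 0.30 + 0.49 + 0.06 + 0.35 + 0.31] = 4 + 3.3 = 7.3.
With uncorrelated errors the cross-covariances are all true-score covariance, so they carry over unchanged; only the diagonal terms shrink to ρᵢσᵢ².
True-score variance = [0.69 + 0.95 + 0.66 + 0.87] + 3.3 = 3.17 + 3.3 = 6.47.
Reliability = 6.47 / 7.3 = 0.886.

0.886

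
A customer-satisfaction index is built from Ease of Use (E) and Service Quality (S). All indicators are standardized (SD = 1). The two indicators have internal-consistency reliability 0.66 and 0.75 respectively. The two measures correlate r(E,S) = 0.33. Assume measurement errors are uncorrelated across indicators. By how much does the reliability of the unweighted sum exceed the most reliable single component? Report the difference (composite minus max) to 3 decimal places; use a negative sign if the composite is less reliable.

Var(sum) = 2 + 0.66 = 2.66; true-score variance = 1.41 + 0.66 = 2.07; composite reliability = 0.7782.
Max component reliability = 0.7500.
Difference = 0.7782 − 0.7500 = 0.028.

0.028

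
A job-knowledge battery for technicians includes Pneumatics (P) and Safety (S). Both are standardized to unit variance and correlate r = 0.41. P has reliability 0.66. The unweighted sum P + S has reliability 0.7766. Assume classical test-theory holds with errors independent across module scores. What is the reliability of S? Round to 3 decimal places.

0.710

Var(P+S) = 2 + 2·0.41 = 2.820.
True-score variance = ρ_P + ρ_S + 2·0.41, so 0.7766 = (0.66 + ρ_S + 0.82) / 2.820.
ρ_S = 0.7766·2.820 − 0.66 − 0.82 = 0.710.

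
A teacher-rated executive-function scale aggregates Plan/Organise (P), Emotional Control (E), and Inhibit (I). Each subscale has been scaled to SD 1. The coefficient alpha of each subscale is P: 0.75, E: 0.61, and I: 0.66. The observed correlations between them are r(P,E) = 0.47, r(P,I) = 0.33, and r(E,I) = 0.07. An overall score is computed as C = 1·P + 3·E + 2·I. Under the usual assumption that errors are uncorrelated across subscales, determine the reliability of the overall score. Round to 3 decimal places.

Var(C) = 1 + 3² + 2² + 2·[3·0.47 + 2·0.33 + 6·0.07] = 14 + 4.98 = 18.98.
Because errors are independent across components, Cov(Tᵢ,Tⱼ) = Cov(Xᵢ,Xⱼ); the off-diagonal part of the true-score variance is the same as above.
True-score variance = [0.75 + 3²·0.61 + 2²·0.66] + 4.98 = 8.88 + 4.98 = 13.86.
Reliability = 13.86 / 18.98 = 0.730.

0.730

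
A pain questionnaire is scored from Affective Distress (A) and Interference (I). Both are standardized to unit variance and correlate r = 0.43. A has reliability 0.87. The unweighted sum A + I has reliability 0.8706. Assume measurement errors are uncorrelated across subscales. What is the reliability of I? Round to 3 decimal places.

0.760

Var(A+I) = 2 + 2·0.43 = 2.860.
True-score variance = ρ_A + ρ_I + 2·0.43, so 0.8706 = (0.87 + ρ_I + 0.86) / 2.860.
ρ_I = 0.8706·2.860 − 0.87 − 0.86 = 0.760.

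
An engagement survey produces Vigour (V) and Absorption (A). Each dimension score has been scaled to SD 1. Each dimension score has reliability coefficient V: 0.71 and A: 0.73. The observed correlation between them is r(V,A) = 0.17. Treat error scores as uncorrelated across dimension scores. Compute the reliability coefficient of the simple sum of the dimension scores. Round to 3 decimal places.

0.761

Var(V+A) = 2 + 2·[0.17] = 2 + 0.34 = 2.34.
Under uncorrelated errors the observed covariances equal the true-score covariances, so only the own-variance terms attenuate.
True-score variance = [0.71 + 0.73] + 0.34 = 1.44 + 0.34 = 1.78.
Reliability = 1.78 / 2.34 = 0.761.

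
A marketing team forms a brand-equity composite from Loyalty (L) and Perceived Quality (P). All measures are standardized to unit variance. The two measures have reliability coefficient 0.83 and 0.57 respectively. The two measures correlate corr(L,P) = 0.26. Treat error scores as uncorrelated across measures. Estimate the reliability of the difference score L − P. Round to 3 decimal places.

Var(L−P) = 1 + 1 − 2·0.26 = 2 − 0.52 = 1.48.
Because errors are independent across components, Cov(Tᵢ,Tⱼ) = Cov(Xᵢ,Xⱼ); the off-diagonal part of the true-score variance is the same as above.
True-score variance = [0.83 + 0.57] − 0.52 = 1.4 − 0.52 = 0.88.
Reliability = 0.88 / 1.48 = 0.595.

0.595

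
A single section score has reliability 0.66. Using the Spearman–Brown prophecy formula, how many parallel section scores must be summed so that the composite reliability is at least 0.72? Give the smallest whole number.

2

k ≥ ρ*(1−ρ₁)/(ρ₁(1−ρ*)) = 0.72·0.34 / (0.66·0.28) = 1.325.
Smallest integer k = 2.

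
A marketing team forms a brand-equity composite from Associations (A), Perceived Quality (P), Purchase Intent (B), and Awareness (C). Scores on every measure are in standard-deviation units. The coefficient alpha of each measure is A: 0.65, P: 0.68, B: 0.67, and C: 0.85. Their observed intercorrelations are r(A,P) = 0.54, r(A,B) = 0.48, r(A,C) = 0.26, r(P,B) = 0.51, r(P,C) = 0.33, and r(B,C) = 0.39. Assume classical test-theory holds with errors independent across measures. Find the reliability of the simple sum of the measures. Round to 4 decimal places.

0.8725

Var(A+P+B+C) = 4 + 2·[0.54 + 0.48 + 0.26 + 0.51 + 0.33 + 0.39] = 4 + 5.02 = 9.02.
Because errors are independent across components, Cov(Tᵢ,Tⱼ) = Cov(Xᵢ,Xⱼ); the off-diagonal part of the true-score variance is the same as above.
True-score variance = [0.65 + 0.68 + 0.67 + 0.85] + 5.02 = 2.85 + 5.02 = 7.87.
Reliability = 7.87 / 9.02 = 0.8725.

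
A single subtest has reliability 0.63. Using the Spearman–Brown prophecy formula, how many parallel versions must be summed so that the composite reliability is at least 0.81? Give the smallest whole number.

3

k ≥ ρ*(1−ρ₁)/(ρ₁(1−ρ*)) = 0.81·0.37 / (0.63·0.19) = 2.504.
Smallest integer k = 3.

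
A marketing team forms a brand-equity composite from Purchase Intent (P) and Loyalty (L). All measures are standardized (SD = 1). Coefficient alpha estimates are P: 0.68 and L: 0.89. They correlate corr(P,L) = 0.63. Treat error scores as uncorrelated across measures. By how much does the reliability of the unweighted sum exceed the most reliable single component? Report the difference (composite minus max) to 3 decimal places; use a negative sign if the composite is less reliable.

-0.022

Var(sum) = 2 + 1.26 = 3.26; true-score variance = 1.57 + 1.26 = 2.83; composite reliability = 0.8681.
Max component reliability = 0.8900.
Difference = 0.8681 − 0.8900 = -0.022.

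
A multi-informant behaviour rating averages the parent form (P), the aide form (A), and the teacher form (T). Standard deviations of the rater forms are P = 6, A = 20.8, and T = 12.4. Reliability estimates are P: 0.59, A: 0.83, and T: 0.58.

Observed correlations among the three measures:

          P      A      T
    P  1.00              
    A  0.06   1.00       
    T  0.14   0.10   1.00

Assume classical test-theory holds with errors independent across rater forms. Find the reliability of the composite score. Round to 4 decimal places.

Var(P+A+T) = 6² + 20.8² + 12.4² + 2·[6·20.8·0.06 + 6·12.4·0.14 + 20.8·12.4·0.10] = 622.4 + 87.392 = 709.792.
With uncorrelated errors the cross-covariances are all true-score covariance, so they carry over unchanged; only the diagonal terms shrink to ρᵢσᵢ².
True-score variance = [6²·0.59 + 20.8²·0.83 + 12.4²·0.58] + 87.392 = 469.512 + 87.392 = 556.904.
Reliability = 556.904 / 709.792 = 0.7846.

0.7846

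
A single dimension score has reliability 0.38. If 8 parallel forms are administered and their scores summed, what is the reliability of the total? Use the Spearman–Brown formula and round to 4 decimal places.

0.8306

ρ_k = kρ / (1 + (k−1)ρ) = 8·0.38 / (1 + 7·0.38) = 3.040 / 3.660 = 0.8306.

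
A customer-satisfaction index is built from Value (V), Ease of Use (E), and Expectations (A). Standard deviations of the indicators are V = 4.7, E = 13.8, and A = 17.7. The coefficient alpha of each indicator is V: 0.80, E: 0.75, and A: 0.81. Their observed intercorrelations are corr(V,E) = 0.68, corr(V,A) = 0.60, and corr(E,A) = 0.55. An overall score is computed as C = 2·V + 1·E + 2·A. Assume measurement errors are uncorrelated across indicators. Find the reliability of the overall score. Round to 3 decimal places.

Var(C) = 2²·4.7² + 13.8² + 2²·17.7² + 2·[2·4.7·13.8·0.68 + 4·4.7·17.7·0.60 + 2·13.8·17.7·0.55] = 1531.96 + 1113.1 = 2645.06.
Under uncorrelated errors the observed covariances equal the true-score covariances, so only the own-variance terms attenuate.
True-score variance = [2²·4.7²·0.80 + 13.8²·0.75 + 2²·17.7²·0.81] + 1113.1 = 1228.58 + 1113.1 = 2341.68.
Reliability = 2341.68 / 2645.06 = 0.885.

0.885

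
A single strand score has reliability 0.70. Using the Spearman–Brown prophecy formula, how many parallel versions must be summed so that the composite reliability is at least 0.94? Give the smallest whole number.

7

k ≥ ρ*(1−ρ₁)/(ρ₁(1−ρ*)) = 0.94·0.30 / (0.70·0.06) = 6.714.
Smallest integer k = 7.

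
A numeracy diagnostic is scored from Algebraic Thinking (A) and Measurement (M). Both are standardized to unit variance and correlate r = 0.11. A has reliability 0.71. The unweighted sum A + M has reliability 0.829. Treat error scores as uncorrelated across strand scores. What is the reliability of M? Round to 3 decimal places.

0.910

Var(A+M) = 2 + 2·0.11 = 2.220.
True-score variance = ρ_A + ρ_M + 2·0.11, so 0.829 = (0.71 + ρ_M + 0.22) / 2.220.
ρ_M = 0.829·2.220 − 0.71 − 0.22 = 0.910.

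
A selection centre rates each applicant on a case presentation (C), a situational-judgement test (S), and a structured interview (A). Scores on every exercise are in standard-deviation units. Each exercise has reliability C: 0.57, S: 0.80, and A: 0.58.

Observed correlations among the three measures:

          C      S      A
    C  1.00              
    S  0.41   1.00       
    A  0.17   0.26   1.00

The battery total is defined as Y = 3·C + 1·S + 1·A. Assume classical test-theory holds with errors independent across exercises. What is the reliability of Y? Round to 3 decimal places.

0.701

Var(Y) = 3² + 1 + 1 + 2·[3·0.41 + 3·0.17 + 0.26] = 11 + 4 = 15.
Under uncorrelated errors the observed covariances equal the true-score covariances, so only the own-variance terms attenuate.
True-score variance = [3²·0.57 + 0.80 + 0.58] + 4 = 6.51 + 4 = 10.51.
Reliability = 10.51 / 15 = 0.701.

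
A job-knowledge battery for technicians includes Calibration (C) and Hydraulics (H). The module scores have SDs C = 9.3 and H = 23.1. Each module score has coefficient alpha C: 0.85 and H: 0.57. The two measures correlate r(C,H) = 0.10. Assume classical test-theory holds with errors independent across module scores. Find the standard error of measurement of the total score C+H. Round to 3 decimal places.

Var(total) = 620.1 + 42.966 = 663.066.
True-score variance = 377.674 + 42.966 = 420.64, so reliability = 0.6344.
Error variance = 663.066 − 420.64 = 242.426; SEM = √242.426 = 15.570.

15.570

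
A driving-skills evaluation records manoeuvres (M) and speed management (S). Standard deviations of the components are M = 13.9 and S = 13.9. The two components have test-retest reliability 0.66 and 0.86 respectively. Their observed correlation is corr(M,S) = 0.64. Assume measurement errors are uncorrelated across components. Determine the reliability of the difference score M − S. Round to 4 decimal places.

Var(M−S) = 13.9² + 13.9² − 2·13.9·13.9·0.64 = 386.42 − 247.309 = 139.111.
With uncorrelated errors the cross-covariances are all true-score covariance, so they carry over unchanged; only the diagonal terms shrink to ρᵢσᵢ².
True-score variance = [13.9²·0.66 + 13.9²·0.86] − 247.309 = 293.679 − 247.309 = 46.3704.
Reliability = 46.3704 / 139.111 = 0.3333.

0.3333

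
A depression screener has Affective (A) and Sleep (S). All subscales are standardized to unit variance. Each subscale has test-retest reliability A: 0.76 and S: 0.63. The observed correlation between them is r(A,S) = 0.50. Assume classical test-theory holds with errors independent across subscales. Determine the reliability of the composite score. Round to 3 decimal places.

Var(A+S) = 2 + 2·[0.50] = 2 + 1 = 3.
Because errors are independent across components, Cov(Tᵢ,Tⱼ) = Cov(Xᵢ,Xⱼ); the off-diagonal part of the true-score variance is the same as above.
True-score variance = [0.76 + 0.63] + 1 = 1.39 + 1 = 2.39.
Reliability = 2.39 / 3 = 0.797.

0.797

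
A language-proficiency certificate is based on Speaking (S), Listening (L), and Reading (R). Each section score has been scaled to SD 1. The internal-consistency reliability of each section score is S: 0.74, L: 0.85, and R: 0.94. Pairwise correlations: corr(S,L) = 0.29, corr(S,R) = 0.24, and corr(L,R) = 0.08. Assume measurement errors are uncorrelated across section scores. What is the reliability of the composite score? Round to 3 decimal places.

Var(S+L+R) = 3 + 2·[0.29 + 0.24 + 0.08] = 3 + 1.22 = 4.22.
Because errors are independent across components, Cov(Tᵢ,Tⱼ) = Cov(Xᵢ,Xⱼ); the off-diagonal part of the true-score variance is the same as above.
True-score variance = [0.74 + 0.85 + 0.94] + 1.22 = 2.53 + 1.22 = 3.75.
Reliability = 3.75 / 4.22 = 0.889.

0.889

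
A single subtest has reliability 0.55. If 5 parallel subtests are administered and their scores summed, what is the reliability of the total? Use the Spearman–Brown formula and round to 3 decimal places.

ρ_k = kρ / (1 + (k−1)ρ) = 5·0.55 / (1 + 4·0.55) = 2.750 / 3.200 = 0.859.

0.859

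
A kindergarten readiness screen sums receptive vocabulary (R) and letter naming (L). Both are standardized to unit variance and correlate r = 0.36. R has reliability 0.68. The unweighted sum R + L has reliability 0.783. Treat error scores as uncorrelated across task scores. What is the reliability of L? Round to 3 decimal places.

0.730

Var(R+L) = 2 + 2·0.36 = 2.720.
True-score variance = ρ_R + ρ_L + 2·0.36, so 0.783 = (0.68 + ρ_L + 0.72) / 2.720.
ρ_L = 0.783·2.720 − 0.68 − 0.72 = 0.730.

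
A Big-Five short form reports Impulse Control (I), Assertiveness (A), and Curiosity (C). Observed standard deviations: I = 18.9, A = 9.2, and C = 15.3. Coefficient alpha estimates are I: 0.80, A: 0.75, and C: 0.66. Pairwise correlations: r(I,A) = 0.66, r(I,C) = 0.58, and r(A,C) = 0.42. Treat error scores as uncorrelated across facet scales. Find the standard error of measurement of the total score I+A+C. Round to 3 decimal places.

13.122

Var(total) = 675.94 + 683.197 = 1359.14.
True-score variance = 503.747 + 683.197 = 1186.94, so reliability = 0.8733.
Error variance = 1359.14 − 1186.94 = 172.193; SEM = √172.193 = 13.122.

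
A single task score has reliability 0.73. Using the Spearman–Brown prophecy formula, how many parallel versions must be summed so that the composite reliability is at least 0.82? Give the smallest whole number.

k ≥ ρ*(1−ρ₁)/(ρ₁(1−ρ*)) = 0.82·0.27 / (0.73·0.18) = 1.685.
Smallest integer k = 2.

2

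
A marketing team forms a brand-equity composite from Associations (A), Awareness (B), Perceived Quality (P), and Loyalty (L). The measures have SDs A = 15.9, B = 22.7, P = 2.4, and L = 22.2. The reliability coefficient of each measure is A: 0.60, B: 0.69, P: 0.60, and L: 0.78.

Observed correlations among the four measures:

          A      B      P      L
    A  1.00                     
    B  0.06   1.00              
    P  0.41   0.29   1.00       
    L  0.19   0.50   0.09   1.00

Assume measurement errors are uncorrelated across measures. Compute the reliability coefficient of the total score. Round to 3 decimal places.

0.816

Var(A+B+P+L) = 15.9² + 22.7² + 2.4² + 22.2² + 2·[15.9·22.7·0.06 + 15.9·2.4·0.41 + 15.9·22.2·0.19 + 22.7·2.4·0.29 + 22.7·22.2·0.50 + 2.4·22.2·0.09] = 1266.7 + 753.864 = 2020.56.
Under uncorrelated errors the observed covariances equal the true-score covariances, so only the own-variance terms attenuate.
True-score variance = [15.9²·0.60 + 22.7²·0.69 + 2.4²·0.60 + 22.2²·0.78] + 753.864 = 895.107 + 753.864 = 1648.97.
Reliability = 1648.97 / 2020.56 = 0.816.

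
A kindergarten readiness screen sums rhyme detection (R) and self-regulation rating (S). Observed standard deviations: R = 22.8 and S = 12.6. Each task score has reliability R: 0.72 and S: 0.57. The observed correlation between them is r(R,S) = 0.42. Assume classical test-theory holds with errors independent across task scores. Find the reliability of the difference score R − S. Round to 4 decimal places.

0.5110

Var(R−S) = 22.8² + 12.6² − 2·22.8·12.6·0.42 = 678.6 − 241.315 = 437.285.
With uncorrelated errors the cross-covariances are all true-score covariance, so they carry over unchanged; only the diagonal terms shrink to ρᵢσᵢ².
True-score variance = [22.8²·0.72 + 12.6²·0.57] − 241.315 = 464.778 − 241.315 = 223.463.
Reliability = 223.463 / 437.285 = 0.5110.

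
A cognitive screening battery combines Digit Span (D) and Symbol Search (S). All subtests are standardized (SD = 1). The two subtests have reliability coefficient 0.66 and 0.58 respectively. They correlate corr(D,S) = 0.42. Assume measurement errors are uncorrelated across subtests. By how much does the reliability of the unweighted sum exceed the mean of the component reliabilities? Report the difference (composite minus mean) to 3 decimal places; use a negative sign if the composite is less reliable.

Var(sum) = 2 + 0.84 = 2.84; true-score variance = 1.24 + 0.84 = 2.08; composite reliability = 0.7324.
Mean component reliability = 0.6200.
Difference = 0.7324 − 0.6200 = 0.112.

0.112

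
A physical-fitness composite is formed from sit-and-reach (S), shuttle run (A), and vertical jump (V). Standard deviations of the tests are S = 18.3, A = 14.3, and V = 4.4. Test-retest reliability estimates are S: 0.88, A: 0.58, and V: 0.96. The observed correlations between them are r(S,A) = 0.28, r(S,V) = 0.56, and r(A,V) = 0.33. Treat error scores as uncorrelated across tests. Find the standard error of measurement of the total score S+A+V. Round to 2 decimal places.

Var(total) = 558.74 + 278.256 = 836.996.
True-score variance = 431.893 + 278.256 = 710.149, so reliability = 0.8484.
Error variance = 836.996 − 710.149 = 126.847; SEM = √126.847 = 11.26.

11.26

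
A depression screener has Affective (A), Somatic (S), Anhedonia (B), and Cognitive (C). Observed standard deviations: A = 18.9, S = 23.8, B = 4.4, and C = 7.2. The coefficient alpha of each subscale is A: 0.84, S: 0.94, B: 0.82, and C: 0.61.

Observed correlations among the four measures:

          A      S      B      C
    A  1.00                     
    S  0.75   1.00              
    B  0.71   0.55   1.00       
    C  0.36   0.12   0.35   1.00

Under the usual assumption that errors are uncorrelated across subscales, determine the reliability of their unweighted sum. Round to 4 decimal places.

Var(A+S+B+C) = 18.9² + 23.8² + 4.4² + 7.2² + 2·[18.9·23.8·0.75 + 18.9·4.4·0.71 + 18.9·7.2·0.36 + 23.8·4.4·0.55 + 23.8·7.2·0.12 + 4.4·7.2·0.35] = 994.85 + 1069.29 = 2064.14.
With uncorrelated errors the cross-covariances are all true-score covariance, so they carry over unchanged; only the diagonal terms shrink to ρᵢσᵢ².
True-score variance = [18.9²·0.84 + 23.8²·0.94 + 4.4²·0.82 + 7.2²·0.61] + 1069.29 = 880.008 + 1069.29 = 1949.3.
Reliability = 1949.3 / 2064.14 = 0.9444.

0.9444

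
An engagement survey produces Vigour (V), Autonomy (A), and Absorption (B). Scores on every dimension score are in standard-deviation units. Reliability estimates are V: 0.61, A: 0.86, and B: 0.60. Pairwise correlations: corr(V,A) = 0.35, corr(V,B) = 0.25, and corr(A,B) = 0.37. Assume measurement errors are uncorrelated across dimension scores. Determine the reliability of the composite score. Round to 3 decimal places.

0.812

Var(V+A+B) = 3 + 2·[0.35 + 0.25 + 0.37] = 3 + 1.94 = 4.94.
With uncorrelated errors the cross-covariances are all true-score covariance, so they carry over unchanged; only the diagonal terms shrink to ρᵢσᵢ².
True-score variance = [0.61 + 0.86 + 0.60] + 1.94 = 2.07 + 1.94 = 4.01.
Reliability = 4.01 / 4.94 = 0.812.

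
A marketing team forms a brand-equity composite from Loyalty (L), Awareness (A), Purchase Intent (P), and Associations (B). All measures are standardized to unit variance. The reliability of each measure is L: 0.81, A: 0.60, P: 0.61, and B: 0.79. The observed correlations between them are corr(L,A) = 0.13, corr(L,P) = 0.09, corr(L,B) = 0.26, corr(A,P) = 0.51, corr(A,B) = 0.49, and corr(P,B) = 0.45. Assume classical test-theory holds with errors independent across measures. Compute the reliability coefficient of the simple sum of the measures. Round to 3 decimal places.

0.849

Var(L+A+P+B) = 4 + 2·[0.13 + 0.09 + 0.26 + 0.51 + 0.49 + 0.45] = 4 + 3.86 = 7.86.
Under uncorrelated errors the observed covariances equal the true-score covariances, so only the own-variance terms attenuate.
True-score variance = [0.81 + 0.60 + 0.61 + 0.79] + 3.86 = 2.81 + 3.86 = 6.67.
Reliability = 6.67 / 7.86 = 0.849.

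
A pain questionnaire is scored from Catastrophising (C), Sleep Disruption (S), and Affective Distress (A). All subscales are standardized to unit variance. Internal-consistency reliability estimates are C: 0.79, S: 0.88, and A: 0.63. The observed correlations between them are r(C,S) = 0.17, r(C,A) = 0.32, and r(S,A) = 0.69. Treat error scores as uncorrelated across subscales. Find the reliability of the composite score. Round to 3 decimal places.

0.869

Var(C+S+A) = 3 + 2·[0.17 + 0.32 + 0.69] = 3 + 2.36 = 5.36.
Because errors are independent across components, Cov(Tᵢ,Tⱼ) = Cov(Xᵢ,Xⱼ); the off-diagonal part of the true-score variance is the same as above.
True-score variance = [0.79 + 0.88 + 0.63] + 2.36 = 2.3 + 2.36 = 4.66.
Reliability = 4.66 / 5.36 = 0.869.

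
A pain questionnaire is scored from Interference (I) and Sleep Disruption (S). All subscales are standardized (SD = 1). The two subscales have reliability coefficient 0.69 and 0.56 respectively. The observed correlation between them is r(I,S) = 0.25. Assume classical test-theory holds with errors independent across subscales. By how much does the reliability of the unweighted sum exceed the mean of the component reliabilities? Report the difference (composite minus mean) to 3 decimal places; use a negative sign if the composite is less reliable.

Var(sum) = 2 + 0.5 = 2.5; true-score variance = 1.25 + 0.5 = 1.75; composite reliability = 0.7000.
Mean component reliability = 0.6250.
Difference = 0.7000 − 0.6250 = 0.075.

0.075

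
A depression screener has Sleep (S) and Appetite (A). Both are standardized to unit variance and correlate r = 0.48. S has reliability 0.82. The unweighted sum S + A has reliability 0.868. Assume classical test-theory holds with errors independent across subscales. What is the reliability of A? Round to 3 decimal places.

Var(S+A) = 2 + 2·0.48 = 2.960.
True-score variance = ρ_S + ρ_A + 2·0.48, so 0.868 = (0.82 + ρ_A + 0.96) / 2.960.
ρ_A = 0.868·2.960 − 0.82 − 0.96 = 0.789.

0.789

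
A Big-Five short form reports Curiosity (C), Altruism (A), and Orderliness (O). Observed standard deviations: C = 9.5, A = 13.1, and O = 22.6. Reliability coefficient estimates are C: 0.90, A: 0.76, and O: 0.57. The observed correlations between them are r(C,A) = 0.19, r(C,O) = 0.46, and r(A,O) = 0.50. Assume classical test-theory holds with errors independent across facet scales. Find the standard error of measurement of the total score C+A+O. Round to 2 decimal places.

16.43

Var(total) = 772.62 + 540.875 = 1313.49.
True-score variance = 502.782 + 540.875 = 1043.66, so reliability = 0.7946.
Error variance = 1313.49 − 1043.66 = 269.838; SEM = √269.838 = 16.43.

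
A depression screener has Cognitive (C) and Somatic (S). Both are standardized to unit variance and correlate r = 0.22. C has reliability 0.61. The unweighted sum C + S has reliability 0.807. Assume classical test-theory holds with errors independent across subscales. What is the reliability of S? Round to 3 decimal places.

Var(C+S) = 2 + 2·0.22 = 2.440.
True-score variance = ρ_C + ρ_S + 2·0.22, so 0.807 = (0.61 + ρ_S + 0.44) / 2.440.
ρ_S = 0.807·2.440 − 0.61 − 0.44 = 0.919.

0.919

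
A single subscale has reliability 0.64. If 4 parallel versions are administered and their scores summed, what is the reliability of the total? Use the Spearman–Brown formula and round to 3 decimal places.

ρ_k = kρ / (1 + (k−1)ρ) = 4·0.64 / (1 + 3·0.64) = 2.560 / 2.920 = 0.877.

0.877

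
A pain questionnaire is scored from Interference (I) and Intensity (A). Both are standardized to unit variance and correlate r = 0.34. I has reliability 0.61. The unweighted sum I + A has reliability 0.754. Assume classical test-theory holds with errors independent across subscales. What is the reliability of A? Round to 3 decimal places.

0.731

Var(I+A) = 2 + 2·0.34 = 2.680.
True-score variance = ρ_I + ρ_A + 2·0.34, so 0.754 = (0.61 + ρ_A + 0.68) / 2.680.
ρ_A = 0.754·2.680 − 0.61 − 0.68 = 0.731.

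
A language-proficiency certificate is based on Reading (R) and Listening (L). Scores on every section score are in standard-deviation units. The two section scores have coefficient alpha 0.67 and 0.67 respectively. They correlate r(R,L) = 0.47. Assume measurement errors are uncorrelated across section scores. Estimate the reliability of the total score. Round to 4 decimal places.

Var(R+L) = 2 + 2·[0.47] = 2 + 0.94 = 2.94.
With uncorrelated errors the cross-covariances are all true-score covariance, so they carry over unchanged; only the diagonal terms shrink to ρᵢσᵢ².
True-score variance = [0.67 + 0.67] + 0.94 = 1.34 + 0.94 = 2.28.
Reliability = 2.28 / 2.94 = 0.7755.

0.7755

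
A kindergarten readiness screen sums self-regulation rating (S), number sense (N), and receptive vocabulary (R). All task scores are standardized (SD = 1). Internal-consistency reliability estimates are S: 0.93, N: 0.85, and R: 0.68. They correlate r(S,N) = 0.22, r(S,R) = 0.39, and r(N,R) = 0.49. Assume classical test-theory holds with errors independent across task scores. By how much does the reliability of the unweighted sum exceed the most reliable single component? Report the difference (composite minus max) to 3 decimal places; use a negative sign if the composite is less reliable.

-0.034

Var(sum) = 3 + 2.2 = 5.2; true-score variance = 2.46 + 2.2 = 4.66; composite reliability = 0.8962.
Max component reliability = 0.9300.
Difference = 0.8962 − 0.9300 = -0.034.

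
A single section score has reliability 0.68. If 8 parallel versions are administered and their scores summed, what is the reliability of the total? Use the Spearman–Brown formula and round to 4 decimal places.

0.9444

ρ_k = kρ / (1 + (k−1)ρ) = 8·0.68 / (1 + 7·0.68) = 5.440 / 5.760 = 0.9444.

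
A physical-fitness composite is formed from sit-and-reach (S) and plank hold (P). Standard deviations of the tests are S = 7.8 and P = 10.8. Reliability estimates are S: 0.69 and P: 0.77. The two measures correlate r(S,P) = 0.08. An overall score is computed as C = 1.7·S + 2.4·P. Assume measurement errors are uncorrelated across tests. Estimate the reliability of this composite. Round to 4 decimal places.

0.7684

Var(C) = 1.7²·7.8² + 2.4²·10.8² + 2·[4.08·7.8·10.8·0.08] = 847.674 + 54.9919 = 902.666.
Because errors are independent across components, Cov(Tᵢ,Tⱼ) = Cov(Xᵢ,Xⱼ); the off-diagonal part of the true-score variance is the same as above.
True-score variance = [1.7²·7.8²·0.69 + 2.4²·10.8²·0.77] + 54.9919 = 638.643 + 54.9919 = 693.635.
Reliability = 693.635 / 902.666 = 0.7684.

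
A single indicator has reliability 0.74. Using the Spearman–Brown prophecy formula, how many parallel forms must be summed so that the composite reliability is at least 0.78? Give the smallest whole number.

2

k ≥ ρ*(1−ρ₁)/(ρ₁(1−ρ*)) = 0.78·0.26 / (0.74·0.22) = 1.246.
Smallest integer k = 2.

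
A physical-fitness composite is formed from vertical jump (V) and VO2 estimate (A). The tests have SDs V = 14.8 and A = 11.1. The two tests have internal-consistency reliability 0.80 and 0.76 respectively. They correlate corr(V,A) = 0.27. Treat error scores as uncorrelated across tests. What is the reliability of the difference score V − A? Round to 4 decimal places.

0.7106

Var(V−A) = 14.8² + 11.1² − 2·14.8·11.1·0.27 = 342.25 − 88.7112 = 253.539.
Under uncorrelated errors the observed covariances equal the true-score covariances, so only the own-variance terms attenuate.
True-score variance = [14.8²·0.80 + 11.1²·0.76] − 88.7112 = 268.872 − 88.7112 = 180.16.
Reliability = 180.16 / 253.539 = 0.7106.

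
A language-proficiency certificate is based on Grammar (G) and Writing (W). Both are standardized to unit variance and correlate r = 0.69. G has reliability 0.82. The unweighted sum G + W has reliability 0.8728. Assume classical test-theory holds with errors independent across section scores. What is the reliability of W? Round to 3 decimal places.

Var(G+W) = 2 + 2·0.69 = 3.380.
True-score variance = ρ_G + ρ_W + 2·0.69, so 0.8728 = (0.82 + ρ_W + 1.38) / 3.380.
ρ_W = 0.8728·3.380 − 0.82 − 1.38 = 0.750.

0.750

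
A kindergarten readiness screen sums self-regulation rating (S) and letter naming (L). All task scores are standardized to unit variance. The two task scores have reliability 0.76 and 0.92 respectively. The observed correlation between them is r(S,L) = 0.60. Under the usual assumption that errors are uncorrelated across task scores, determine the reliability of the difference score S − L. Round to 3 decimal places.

0.600

Var(S−L) = 1 + 1 − 2·0.60 = 2 − 1.2 = 0.8.
Because errors are independent across components, Cov(Tᵢ,Tⱼ) = Cov(Xᵢ,Xⱼ); the off-diagonal part of the true-score variance is the same as above.
True-score variance = [0.76 + 0.92] − 1.2 = 1.68 − 1.2 = 0.48.
Reliability = 0.48 / 0.8 = 0.600.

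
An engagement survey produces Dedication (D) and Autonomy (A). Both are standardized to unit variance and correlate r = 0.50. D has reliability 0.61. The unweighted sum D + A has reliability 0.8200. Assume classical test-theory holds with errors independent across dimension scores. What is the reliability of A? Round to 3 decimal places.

0.850

Var(D+A) = 2 + 2·0.50 = 3.000.
True-score variance = ρ_D + ρ_A + 2·0.50, so 0.8200 = (0.61 + ρ_A + 1.00) / 3.000.
ρ_A = 0.8200·3.000 − 0.61 − 1.00 = 0.850.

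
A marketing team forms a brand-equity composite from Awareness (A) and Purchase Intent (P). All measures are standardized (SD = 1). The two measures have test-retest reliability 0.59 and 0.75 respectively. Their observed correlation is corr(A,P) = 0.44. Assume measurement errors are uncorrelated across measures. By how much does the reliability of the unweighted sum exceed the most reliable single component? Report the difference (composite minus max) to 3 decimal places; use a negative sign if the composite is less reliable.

0.021

Var(sum) = 2 + 0.88 = 2.88; true-score variance = 1.34 + 0.88 = 2.22; composite reliability = 0.7708.
Max component reliability = 0.7500.
Difference = 0.7708 − 0.7500 = 0.021.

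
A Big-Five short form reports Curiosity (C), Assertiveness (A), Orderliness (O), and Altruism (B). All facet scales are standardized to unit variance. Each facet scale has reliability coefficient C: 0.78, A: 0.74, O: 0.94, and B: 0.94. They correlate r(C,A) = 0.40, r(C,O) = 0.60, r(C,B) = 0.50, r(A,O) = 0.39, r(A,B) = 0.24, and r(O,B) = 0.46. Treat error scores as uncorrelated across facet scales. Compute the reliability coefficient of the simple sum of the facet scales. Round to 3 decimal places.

0.935

Var(C+A+O+B) = 4 + 2·[0.40 + 0.60 + 0.50 + 0.39 + 0.24 + 0.46] = 4 + 5.18 = 9.18.
With uncorrelated errors the cross-covariances are all true-score covariance, so they carry over unchanged; only the diagonal terms shrink to ρᵢσᵢ².
True-score variance = [0.78 + 0.74 + 0.94 + 0.94] + 5.18 = 3.4 + 5.18 = 8.58.
Reliability = 8.58 / 9.18 = 0.935.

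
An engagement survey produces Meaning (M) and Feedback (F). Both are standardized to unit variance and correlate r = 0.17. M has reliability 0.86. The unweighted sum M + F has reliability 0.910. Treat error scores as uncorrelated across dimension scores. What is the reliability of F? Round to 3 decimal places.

0.929

Var(M+F) = 2 + 2·0.17 = 2.340.
True-score variance = ρ_M + ρ_F + 2·0.17, so 0.910 = (0.86 + ρ_F + 0.34) / 2.340.
ρ_F = 0.910·2.340 − 0.86 − 0.34 = 0.929.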